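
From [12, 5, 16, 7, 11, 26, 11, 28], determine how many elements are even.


Check each element:
  12 is even
  5 is odd
  16 is even
  7 is odd
  11 is odd
  26 is even
  11 is odd
  28 is even
Evens: [12, 16, 26, 28]
Count of evens = 4
Final answer: 4


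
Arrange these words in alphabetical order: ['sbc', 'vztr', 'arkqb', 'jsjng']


Compare strings character by character (the first differing letter decides):
  'arkqb' < 'jsjng' since 'a' < 'j' at position 1
  'jsjng' < 'sbc' since 'j' < 's' at position 1
  'sbc' < 'vztr' since 's' < 'v' at position 1
Chaining these comparisons gives the alphabetical order.
Final answer: ['arkqb', 'jsjng', 'sbc', 'vztr']


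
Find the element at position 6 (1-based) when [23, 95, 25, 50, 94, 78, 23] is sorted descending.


Sort descending: [95, 94, 78, 50, 25, 23, 23]
The 6th element (1-indexed) is at index 5.
Value = 23
Final answer: 23


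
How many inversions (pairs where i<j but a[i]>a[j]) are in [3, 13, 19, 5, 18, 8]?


For each element, count the later elements that are smaller than it:
  3 (index 0): smaller elements after it = [] -> 0
  13 (index 1): smaller elements after it = [5, 8] -> 2
  19 (index 2): smaller elements after it = [5, 18, 8] -> 3
  5 (index 3): smaller elements after it = [] -> 0
  18 (index 4): smaller elements after it = [8] -> 1
Total inversions = 0 + 2 + 3 + 0 + 1 = 6
Final answer: 6


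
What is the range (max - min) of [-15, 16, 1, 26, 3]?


Maximum value: 26
Minimum value: -15
Range = 26 - (-15) = 41
Final answer: 41


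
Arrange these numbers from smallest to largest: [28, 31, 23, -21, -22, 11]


Original list: [28, 31, 23, -21, -22, 11]
Repeatedly take the smallest remaining element:
  Remaining [28, 31, 23, -21, -22, 11] -> smallest is -22
  Remaining [28, 31, 23, -21, 11] -> smallest is -21
  Remaining [28, 31, 23, 11] -> smallest is 11
  Remaining [28, 31, 23] -> smallest is 23
  Remaining [28, 31] -> smallest is 28
  Remaining [31] -> smallest is 31
Collecting the picks in order gives the sorted list.
Final answer: [-22, -21, 11, 23, 28, 31]


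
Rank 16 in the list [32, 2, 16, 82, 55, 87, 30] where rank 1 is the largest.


Sort descending: [87, 82, 55, 32, 30, 16, 2]
Find 16 in the sorted list.
16 is at position 6.
Final answer: 6


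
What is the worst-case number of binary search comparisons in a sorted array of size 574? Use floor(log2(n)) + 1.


Binary search halves the search space each step.
Maximum comparisons = floor(log2(574)) + 1
log2(574) = 9.1649
floor(log2(574)) = 9, so 9 + 1 = 10
Final answer: 10


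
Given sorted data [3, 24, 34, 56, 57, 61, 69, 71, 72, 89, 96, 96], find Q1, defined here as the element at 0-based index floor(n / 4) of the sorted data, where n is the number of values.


The list has n = 12 elements.
Q1 index = floor(12 / 4) = floor(3) = 3
Counting from index 0 in the sorted data, the element at index 3 is 56.
Final answer: 56


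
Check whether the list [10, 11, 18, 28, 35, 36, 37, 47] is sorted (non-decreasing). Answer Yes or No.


Check consecutive pairs:
  10 <= 11? True
  11 <= 18? True
  18 <= 28? True
  28 <= 35? True
  35 <= 36? True
  36 <= 37? True
  37 <= 47? True
Every consecutive pair is in order, so the list is non-decreasing.
Final answer: Yes


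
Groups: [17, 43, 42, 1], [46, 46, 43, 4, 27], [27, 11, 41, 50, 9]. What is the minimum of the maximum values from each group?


Find max of each group:
  Group 1: [17, 43, 42, 1] -> max = 43
  Group 2: [46, 46, 43, 4, 27] -> max = 46
  Group 3: [27, 11, 41, 50, 9] -> max = 50
Maxes: [43, 46, 50]
Minimum of maxes = 43
Final answer: 43


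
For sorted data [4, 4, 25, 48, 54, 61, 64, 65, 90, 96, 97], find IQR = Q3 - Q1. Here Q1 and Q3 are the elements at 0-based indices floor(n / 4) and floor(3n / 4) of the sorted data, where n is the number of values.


The data has n = 11 elements.
Q1 index = floor(11 / 4) = floor(2.75) = 2; Q3 index = floor(3 * 11 / 4) = floor(8.25) = 8
Q1 = element at index 2 = 25
Q3 = element at index 8 = 90
IQR = 90 - 25 = 65
Final answer: 65


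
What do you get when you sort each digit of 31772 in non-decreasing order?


The number 31772 has digits: 3, 1, 7, 7, 2
Sorted: 1, 2, 3, 7, 7
Joining the sorted digits gives the result.
Final answer: 12377


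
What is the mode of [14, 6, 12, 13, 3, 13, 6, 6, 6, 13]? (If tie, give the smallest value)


Count the frequency of each value:
  3 appears 1 time(s)
  6 appears 4 time(s)
  12 appears 1 time(s)
  13 appears 3 time(s)
  14 appears 1 time(s)
Maximum frequency is 4.
Only 6 reaches that frequency, so it is the mode.
Final answer: 6


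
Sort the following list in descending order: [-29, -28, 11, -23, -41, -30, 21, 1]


Original list: [-29, -28, 11, -23, -41, -30, 21, 1]
Repeatedly take the largest remaining element:
  Remaining [-29, -28, 11, -23, -41, -30, 21, 1] -> largest is 21
  Remaining [-29, -28, 11, -23, -41, -30, 1] -> largest is 11
  Remaining [-29, -28, -23, -41, -30, 1] -> largest is 1
  Remaining [-29, -28, -23, -41, -30] -> largest is -23
  Remaining [-29, -28, -41, -30] -> largest is -28
  Remaining [-29, -41, -30] -> largest is -29
  Remaining [-41, -30] -> largest is -30
  Remaining [-41] -> largest is -41
Collecting the picks in order gives the descending list.
Final answer: [21, 11, 1, -23, -28, -29, -30, -41]


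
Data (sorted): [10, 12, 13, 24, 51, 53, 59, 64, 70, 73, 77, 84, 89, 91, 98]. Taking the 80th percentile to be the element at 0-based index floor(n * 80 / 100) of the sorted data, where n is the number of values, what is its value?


The dataset has n = 15 elements.
Index = floor(15 * 80 / 100) = floor(1200 / 100) = floor(12) = 12
Counting from index 0 in the sorted data, the element at index 12 is 89.
Final answer: 89


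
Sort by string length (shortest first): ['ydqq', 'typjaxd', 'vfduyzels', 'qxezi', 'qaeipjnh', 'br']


Compute lengths:
  'ydqq' has length 4
  'typjaxd' has length 7
  'vfduyzels' has length 9
  'qxezi' has length 5
  'qaeipjnh' has length 8
  'br' has length 2
Lengths in increasing order: 2 < 4 < 5 < 7 < 8 < 9
Listing the words in that order gives the answer.
Final answer: ['br', 'ydqq', 'qxezi', 'typjaxd', 'qaeipjnh', 'vfduyzels']


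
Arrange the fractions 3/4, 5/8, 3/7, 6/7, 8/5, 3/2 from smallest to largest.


Convert to decimal for comparison:
  3/4 = 0.75
  5/8 = 0.625
  3/7 = 0.4286
  6/7 = 0.8571
  8/5 = 1.6
  3/2 = 1.5
Decimals in increasing order: 0.4286 < 0.625 < 0.75 < 0.8571 < 1.5 < 1.6
Writing each back as its fraction gives the sorted order.
Final answer: 3/7, 5/8, 3/4, 6/7, 3/2, 8/5


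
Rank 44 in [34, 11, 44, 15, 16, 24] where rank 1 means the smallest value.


Sort ascending: [11, 15, 16, 24, 34, 44]
Find 44 in the sorted list.
44 is at position 6 (1-indexed).
Final answer: 6


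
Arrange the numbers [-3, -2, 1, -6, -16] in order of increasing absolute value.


Compute absolute values:
  |-3| = 3
  |-2| = 2
  |1| = 1
  |-6| = 6
  |-16| = 16
Absolute values in increasing order: 1 < 2 < 3 < 6 < 16
Listing the original numbers in that order gives the answer.
Final answer: [1, -2, -3, -6, -16]


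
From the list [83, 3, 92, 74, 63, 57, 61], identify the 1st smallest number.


Sort ascending: [3, 57, 61, 63, 74, 83, 92]
The 1st element (1-indexed) is at index 0.
Value = 3
Final answer: 3


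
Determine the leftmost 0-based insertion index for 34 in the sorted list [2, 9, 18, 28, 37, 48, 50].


List is sorted: [2, 9, 18, 28, 37, 48, 50]
We need the leftmost position where 34 can be inserted, i.e. the first index whose element is >= 34 (or the end of the list if none is).
Binary search with low=0, high=7 (0-based indices):
  low=0, high=7, mid=3: a[3]=28 < 34, so low = 4
  low=4, high=7, mid=5: a[5]=48 >= 34, so high = 5
  low=4, high=5, mid=4: a[4]=37 >= 34, so high = 4
Now low = high = 4, so the insertion index is 4.
Final answer: 4


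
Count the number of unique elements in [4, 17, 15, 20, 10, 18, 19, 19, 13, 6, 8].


List all unique values:
Distinct values: [4, 6, 8, 10, 13, 15, 17, 18, 19, 20]
Count = 10
Final answer: 10


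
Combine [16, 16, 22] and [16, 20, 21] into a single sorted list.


List A: [16, 16, 22]
List B: [16, 20, 21]
Repeatedly compare the front elements and take the smaller:
  16 vs 16 -> take 16
  16 vs 16 -> take 16
  22 vs 16 -> take 16
  22 vs 20 -> take 20
  22 vs 21 -> take 21
  B is exhausted; append the rest of A: [22]
Final answer: [16, 16, 16, 20, 21, 22]


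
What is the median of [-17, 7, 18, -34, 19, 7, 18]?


First, sort the list: [-34, -17, 7, 7, 18, 18, 19]
The list has 7 elements (odd count).
The middle index is 3 (0-based), and the element there is 7.
Final answer: 7


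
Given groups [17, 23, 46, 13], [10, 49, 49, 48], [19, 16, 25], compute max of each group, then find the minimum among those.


Find max of each group:
  Group 1: [17, 23, 46, 13] -> max = 46
  Group 2: [10, 49, 49, 48] -> max = 49
  Group 3: [19, 16, 25] -> max = 25
Maxes: [46, 49, 25]
Minimum of maxes = 25
Final answer: 25


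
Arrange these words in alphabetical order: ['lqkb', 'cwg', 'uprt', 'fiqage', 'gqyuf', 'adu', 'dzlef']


Compare strings character by character (the first differing letter decides):
  'adu' < 'cwg' since 'a' < 'c' at position 1
  'cwg' < 'dzlef' since 'c' < 'd' at position 1
  'dzlef' < 'fiqage' since 'd' < 'f' at position 1
  'fiqage' < 'gqyuf' since 'f' < 'g' at position 1
  'gqyuf' < 'lqkb' since 'g' < 'l' at position 1
  'lqkb' < 'uprt' since 'l' < 'u' at position 1
Chaining these comparisons gives the alphabetical order.
Final answer: ['adu', 'cwg', 'dzlef', 'fiqage', 'gqyuf', 'lqkb', 'uprt']


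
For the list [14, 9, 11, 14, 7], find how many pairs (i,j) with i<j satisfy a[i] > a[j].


For each element, count the later elements that are smaller than it:
  14 (index 0): smaller elements after it = [9, 11, 7] -> 3
  9 (index 1): smaller elements after it = [7] -> 1
  11 (index 2): smaller elements after it = [7] -> 1
  14 (index 3): smaller elements after it = [7] -> 1
Total inversions = 3 + 1 + 1 + 1 = 6
Final answer: 6


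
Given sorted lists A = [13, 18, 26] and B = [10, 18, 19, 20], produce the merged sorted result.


List A: [13, 18, 26]
List B: [10, 18, 19, 20]
Repeatedly compare the front elements and take the smaller:
  13 vs 10 -> take 10
  13 vs 18 -> take 13
  18 vs 18 -> take 18
  26 vs 18 -> take 18
  26 vs 19 -> take 19
  26 vs 20 -> take 20
  B is exhausted; append the rest of A: [26]
Final answer: [10, 13, 18, 18, 19, 20, 26]


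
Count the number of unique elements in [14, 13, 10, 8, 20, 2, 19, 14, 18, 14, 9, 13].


List all unique values:
Distinct values: [2, 8, 9, 10, 13, 14, 18, 19, 20]
Count = 9
Final answer: 9


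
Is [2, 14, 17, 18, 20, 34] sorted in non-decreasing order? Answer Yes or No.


Check consecutive pairs:
  2 <= 14? True
  14 <= 17? True
  17 <= 18? True
  18 <= 20? True
  20 <= 34? True
Every consecutive pair is in order, so the list is non-decreasing.
Final answer: Yes


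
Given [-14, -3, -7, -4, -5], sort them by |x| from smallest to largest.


Compute absolute values:
  |-14| = 14
  |-3| = 3
  |-7| = 7
  |-4| = 4
  |-5| = 5
Absolute values in increasing order: 3 < 4 < 5 < 7 < 14
Listing the original numbers in that order gives the answer.
Final answer: [-3, -4, -5, -7, -14]


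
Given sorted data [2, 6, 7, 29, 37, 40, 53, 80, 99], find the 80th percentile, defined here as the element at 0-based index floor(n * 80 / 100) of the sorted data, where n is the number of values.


The dataset has n = 9 elements.
Index = floor(9 * 80 / 100) = floor(720 / 100) = floor(7.2) = 7
Counting from index 0 in the sorted data, the element at index 7 is 80.
Final answer: 80


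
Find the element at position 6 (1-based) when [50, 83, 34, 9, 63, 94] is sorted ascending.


Sort ascending: [9, 34, 50, 63, 83, 94]
The 6th element (1-indexed) is at index 5.
Value = 94
Final answer: 94


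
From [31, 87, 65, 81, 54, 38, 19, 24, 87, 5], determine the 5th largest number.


Sort descending: [87, 87, 81, 65, 54, 38, 31, 24, 19, 5]
The 5th element (1-indexed) is at index 4.
Value = 54
Final answer: 54


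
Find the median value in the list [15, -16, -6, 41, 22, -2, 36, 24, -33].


First, sort the list: [-33, -16, -6, -2, 15, 22, 24, 36, 41]
The list has 9 elements (odd count).
The middle index is 4 (0-based), and the element there is 15.
Final answer: 15


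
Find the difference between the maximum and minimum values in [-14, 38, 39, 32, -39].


Maximum value: 39
Minimum value: -39
Range = 39 - (-39) = 78
Final answer: 78


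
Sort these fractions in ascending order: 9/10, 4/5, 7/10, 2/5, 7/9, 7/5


Convert to decimal for comparison:
  9/10 = 0.9
  4/5 = 0.8
  7/10 = 0.7
  2/5 = 0.4
  7/9 = 0.7778
  7/5 = 1.4
Decimals in increasing order: 0.4 < 0.7 < 0.7778 < 0.8 < 0.9 < 1.4
Writing each back as its fraction gives the sorted order.
Final answer: 2/5, 7/10, 7/9, 4/5, 9/10, 7/5


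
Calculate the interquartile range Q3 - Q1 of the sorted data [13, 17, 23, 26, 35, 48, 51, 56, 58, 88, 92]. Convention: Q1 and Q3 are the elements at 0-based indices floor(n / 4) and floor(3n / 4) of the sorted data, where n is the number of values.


The data has n = 11 elements.
Q1 index = floor(11 / 4) = floor(2.75) = 2; Q3 index = floor(3 * 11 / 4) = floor(8.25) = 8
Q1 = element at index 2 = 23
Q3 = element at index 8 = 58
IQR = 58 - 23 = 35
Final answer: 35


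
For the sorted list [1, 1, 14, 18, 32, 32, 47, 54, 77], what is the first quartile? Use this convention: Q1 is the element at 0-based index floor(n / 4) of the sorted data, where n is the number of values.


The list has n = 9 elements.
Q1 index = floor(9 / 4) = floor(2.25) = 2
Counting from index 0 in the sorted data, the element at index 2 is 14.
Final answer: 14


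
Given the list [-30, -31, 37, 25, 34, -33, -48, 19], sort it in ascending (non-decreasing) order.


Original list: [-30, -31, 37, 25, 34, -33, -48, 19]
Repeatedly take the smallest remaining element:
  Remaining [-30, -31, 37, 25, 34, -33, -48, 19] -> smallest is -48
  Remaining [-30, -31, 37, 25, 34, -33, 19] -> smallest is -33
  Remaining [-30, -31, 37, 25, 34, 19] -> smallest is -31
  Remaining [-30, 37, 25, 34, 19] -> smallest is -30
  Remaining [37, 25, 34, 19] -> smallest is 19
  Remaining [37, 25, 34] -> smallest is 25
  Remaining [37, 34] -> smallest is 34
  Remaining [37] -> smallest is 37
Collecting the picks in order gives the sorted list.
Final answer: [-48, -33, -31, -30, 19, 25, 34, 37]


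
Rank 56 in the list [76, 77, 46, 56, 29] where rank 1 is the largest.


Sort descending: [77, 76, 56, 46, 29]
Find 56 in the sorted list.
56 is at position 3.
Final answer: 3


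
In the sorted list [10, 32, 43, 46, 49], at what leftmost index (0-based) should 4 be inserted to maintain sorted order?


List is sorted: [10, 32, 43, 46, 49]
We need the leftmost position where 4 can be inserted, i.e. the first index whose element is >= 4 (or the end of the list if none is).
Binary search with low=0, high=5 (0-based indices):
  low=0, high=5, mid=2: a[2]=43 >= 4, so high = 2
  low=0, high=2, mid=1: a[1]=32 >= 4, so high = 1
  low=0, high=1, mid=0: a[0]=10 >= 4, so high = 0
Now low = high = 0, so the insertion index is 0.
Final answer: 0


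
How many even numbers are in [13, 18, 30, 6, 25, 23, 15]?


Check each element:
  13 is odd
  18 is even
  30 is even
  6 is even
  25 is odd
  23 is odd
  15 is odd
Evens: [18, 30, 6]
Count of evens = 3
Final answer: 3


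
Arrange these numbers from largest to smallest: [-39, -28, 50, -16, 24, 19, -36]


Original list: [-39, -28, 50, -16, 24, 19, -36]
Repeatedly take the largest remaining element:
  Remaining [-39, -28, 50, -16, 24, 19, -36] -> largest is 50
  Remaining [-39, -28, -16, 24, 19, -36] -> largest is 24
  Remaining [-39, -28, -16, 19, -36] -> largest is 19
  Remaining [-39, -28, -16, -36] -> largest is -16
  Remaining [-39, -28, -36] -> largest is -28
  Remaining [-39, -36] -> largest is -36
  Remaining [-39] -> largest is -39
Collecting the picks in order gives the descending list.
Final answer: [50, 24, 19, -16, -28, -36, -39]


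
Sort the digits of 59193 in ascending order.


The number 59193 has digits: 5, 9, 1, 9, 3
Sorted: 1, 3, 5, 9, 9
Joining the sorted digits gives the result.
Final answer: 13599


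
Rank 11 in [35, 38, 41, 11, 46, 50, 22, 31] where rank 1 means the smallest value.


Sort ascending: [11, 22, 31, 35, 38, 41, 46, 50]
Find 11 in the sorted list.
11 is at position 1 (1-indexed).
Final answer: 1


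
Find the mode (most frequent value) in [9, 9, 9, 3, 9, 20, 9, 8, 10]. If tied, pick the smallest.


Count the frequency of each value:
  3 appears 1 time(s)
  8 appears 1 time(s)
  9 appears 5 time(s)
  10 appears 1 time(s)
  20 appears 1 time(s)
Maximum frequency is 5.
Only 9 reaches that frequency, so it is the mode.
Final answer: 9


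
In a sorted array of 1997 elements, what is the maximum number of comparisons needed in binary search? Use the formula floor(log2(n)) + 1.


Binary search halves the search space each step.
Maximum comparisons = floor(log2(1997)) + 1
log2(1997) = 10.9636
floor(log2(1997)) = 10, so 10 + 1 = 11
Final answer: 11


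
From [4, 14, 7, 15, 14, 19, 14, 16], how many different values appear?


List all unique values:
Distinct values: [4, 7, 14, 15, 16, 19]
Count = 6
Final answer: 6


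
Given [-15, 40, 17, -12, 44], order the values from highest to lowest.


Original list: [-15, 40, 17, -12, 44]
Repeatedly take the largest remaining element:
  Remaining [-15, 40, 17, -12, 44] -> largest is 44
  Remaining [-15, 40, 17, -12] -> largest is 40
  Remaining [-15, 17, -12] -> largest is 17
  Remaining [-15, -12] -> largest is -12
  Remaining [-15] -> largest is -15
Collecting the picks in order gives the descending list.
Final answer: [44, 40, 17, -12, -15]


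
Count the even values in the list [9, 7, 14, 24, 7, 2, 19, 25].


Check each element:
  9 is odd
  7 is odd
  14 is even
  24 is even
  7 is odd
  2 is even
  19 is odd
  25 is odd
Evens: [14, 24, 2]
Count of evens = 3
Final answer: 3


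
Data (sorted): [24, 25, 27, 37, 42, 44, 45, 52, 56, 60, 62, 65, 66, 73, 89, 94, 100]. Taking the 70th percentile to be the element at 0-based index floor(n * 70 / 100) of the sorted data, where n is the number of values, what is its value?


The dataset has n = 17 elements.
Index = floor(17 * 70 / 100) = floor(1190 / 100) = floor(11.9) = 11
Counting from index 0 in the sorted data, the element at index 11 is 65.
Final answer: 65


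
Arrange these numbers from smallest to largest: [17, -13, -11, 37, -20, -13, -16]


Original list: [17, -13, -11, 37, -20, -13, -16]
Repeatedly take the smallest remaining element:
  Remaining [17, -13, -11, 37, -20, -13, -16] -> smallest is -20
  Remaining [17, -13, -11, 37, -13, -16] -> smallest is -16
  Remaining [17, -13, -11, 37, -13] -> smallest is -13
  Remaining [17, -11, 37, -13] -> smallest is -13
  Remaining [17, -11, 37] -> smallest is -11
  Remaining [17, 37] -> smallest is 17
  Remaining [37] -> smallest is 37
Collecting the picks in order gives the sorted list.
Final answer: [-20, -16, -13, -13, -11, 17, 37]


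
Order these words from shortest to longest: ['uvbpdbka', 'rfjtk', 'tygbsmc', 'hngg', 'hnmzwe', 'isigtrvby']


Compute lengths:
  'uvbpdbka' has length 8
  'rfjtk' has length 5
  'tygbsmc' has length 7
  'hngg' has length 4
  'hnmzwe' has length 6
  'isigtrvby' has length 9
Lengths in increasing order: 4 < 5 < 6 < 7 < 8 < 9
Listing the words in that order gives the answer.
Final answer: ['hngg', 'rfjtk', 'hnmzwe', 'tygbsmc', 'uvbpdbka', 'isigtrvby']


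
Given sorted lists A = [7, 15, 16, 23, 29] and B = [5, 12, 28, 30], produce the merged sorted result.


List A: [7, 15, 16, 23, 29]
List B: [5, 12, 28, 30]
Repeatedly compare the front elements and take the smaller:
  7 vs 5 -> take 5
  7 vs 12 -> take 7
  15 vs 12 -> take 12
  15 vs 28 -> take 15
  16 vs 28 -> take 16
  23 vs 28 -> take 23
  29 vs 28 -> take 28
  29 vs 30 -> take 29
  A is exhausted; append the rest of B: [30]
Final answer: [5, 7, 12, 15, 16, 23, 28, 29, 30]


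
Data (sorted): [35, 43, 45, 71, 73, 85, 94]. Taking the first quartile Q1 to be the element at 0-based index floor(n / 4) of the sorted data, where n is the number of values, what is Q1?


The list has n = 7 elements.
Q1 index = floor(7 / 4) = floor(1.75) = 1
Counting from index 0 in the sorted data, the element at index 1 is 43.
Final answer: 43


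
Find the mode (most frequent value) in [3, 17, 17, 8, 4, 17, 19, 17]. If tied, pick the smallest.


Count the frequency of each value:
  3 appears 1 time(s)
  4 appears 1 time(s)
  8 appears 1 time(s)
  17 appears 4 time(s)
  19 appears 1 time(s)
Maximum frequency is 4.
Only 17 reaches that frequency, so it is the mode.
Final answer: 17


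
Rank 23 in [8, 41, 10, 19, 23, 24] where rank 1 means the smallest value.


Sort ascending: [8, 10, 19, 23, 24, 41]
Find 23 in the sorted list.
23 is at position 4 (1-indexed).
Final answer: 4


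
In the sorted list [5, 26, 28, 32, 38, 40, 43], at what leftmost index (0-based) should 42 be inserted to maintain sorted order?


List is sorted: [5, 26, 28, 32, 38, 40, 43]
We need the leftmost position where 42 can be inserted, i.e. the first index whose element is >= 42 (or the end of the list if none is).
Binary search with low=0, high=7 (0-based indices):
  low=0, high=7, mid=3: a[3]=32 < 42, so low = 4
  low=4, high=7, mid=5: a[5]=40 < 42, so low = 6
  low=6, high=7, mid=6: a[6]=43 >= 42, so high = 6
Now low = high = 6, so the insertion index is 6.
Final answer: 6


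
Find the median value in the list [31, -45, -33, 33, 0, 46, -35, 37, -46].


First, sort the list: [-46, -45, -35, -33, 0, 31, 33, 37, 46]
The list has 9 elements (odd count).
The middle index is 4 (0-based), and the element there is 0.
Final answer: 0


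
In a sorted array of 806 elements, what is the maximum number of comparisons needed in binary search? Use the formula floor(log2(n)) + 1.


Binary search halves the search space each step.
Maximum comparisons = floor(log2(806)) + 1
log2(806) = 9.6546
floor(log2(806)) = 9, so 9 + 1 = 10
Final answer: 10


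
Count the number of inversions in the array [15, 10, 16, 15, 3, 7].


For each element, count the later elements that are smaller than it:
  15 (index 0): smaller elements after it = [10, 3, 7] -> 3
  10 (index 1): smaller elements after it = [3, 7] -> 2
  16 (index 2): smaller elements after it = [15, 3, 7] -> 3
  15 (index 3): smaller elements after it = [3, 7] -> 2
  3 (index 4): smaller elements after it = [] -> 0
Total inversions = 3 + 2 + 3 + 2 + 0 = 10
Final answer: 10


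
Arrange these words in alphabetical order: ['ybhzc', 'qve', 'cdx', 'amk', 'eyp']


Compare strings character by character (the first differing letter decides):
  'amk' < 'cdx' since 'a' < 'c' at position 1
  'cdx' < 'eyp' since 'c' < 'e' at position 1
  'eyp' < 'qve' since 'e' < 'q' at position 1
  'qve' < 'ybhzc' since 'q' < 'y' at position 1
Chaining these comparisons gives the alphabetical order.
Final answer: ['amk', 'cdx', 'eyp', 'qve', 'ybhzc']


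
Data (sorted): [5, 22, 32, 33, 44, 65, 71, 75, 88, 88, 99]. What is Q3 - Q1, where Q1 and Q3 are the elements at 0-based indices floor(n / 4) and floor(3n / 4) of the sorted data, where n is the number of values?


The data has n = 11 elements.
Q1 index = floor(11 / 4) = floor(2.75) = 2; Q3 index = floor(3 * 11 / 4) = floor(8.25) = 8
Q1 = element at index 2 = 32
Q3 = element at index 8 = 88
IQR = 88 - 32 = 56
Final answer: 56


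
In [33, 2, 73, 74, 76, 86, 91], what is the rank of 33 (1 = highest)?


Sort descending: [91, 86, 76, 74, 73, 33, 2]
Find 33 in the sorted list.
33 is at position 6.
Final answer: 6


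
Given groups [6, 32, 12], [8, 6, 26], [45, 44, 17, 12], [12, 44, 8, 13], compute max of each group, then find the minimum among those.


Find max of each group:
  Group 1: [6, 32, 12] -> max = 32
  Group 2: [8, 6, 26] -> max = 26
  Group 3: [45, 44, 17, 12] -> max = 45
  Group 4: [12, 44, 8, 13] -> max = 44
Maxes: [32, 26, 45, 44]
Minimum of maxes = 26
Final answer: 26


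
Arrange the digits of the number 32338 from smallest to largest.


The number 32338 has digits: 3, 2, 3, 3, 8
Sorted: 2, 3, 3, 3, 8
Joining the sorted digits gives the result.
Final answer: 23338


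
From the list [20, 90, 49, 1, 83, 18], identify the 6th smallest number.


Sort ascending: [1, 18, 20, 49, 83, 90]
The 6th element (1-indexed) is at index 5.
Value = 90
Final answer: 90


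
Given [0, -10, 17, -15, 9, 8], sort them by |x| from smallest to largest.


Compute absolute values:
  |0| = 0
  |-10| = 10
  |17| = 17
  |-15| = 15
  |9| = 9
  |8| = 8
Absolute values in increasing order: 0 < 8 < 9 < 10 < 15 < 17
Listing the original numbers in that order gives the answer.
Final answer: [0, 8, 9, -10, -15, 17]


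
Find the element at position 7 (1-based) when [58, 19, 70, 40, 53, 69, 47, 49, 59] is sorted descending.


Sort descending: [70, 69, 59, 58, 53, 49, 47, 40, 19]
The 7th element (1-indexed) is at index 6.
Value = 47
Final answer: 47


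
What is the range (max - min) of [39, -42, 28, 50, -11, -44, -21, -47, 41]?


Maximum value: 50
Minimum value: -47
Range = 50 - (-47) = 97
Final answer: 97


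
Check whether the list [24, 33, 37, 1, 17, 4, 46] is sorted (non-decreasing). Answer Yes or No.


Check consecutive pairs:
  24 <= 33? True
  33 <= 37? True
  37 <= 1? False
  1 <= 17? True
  17 <= 4? False
  4 <= 46? True
2 consecutive pair(s) are out of order, so the list is not sorted.
Final answer: No


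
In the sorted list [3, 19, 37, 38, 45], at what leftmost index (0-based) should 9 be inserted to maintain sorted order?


List is sorted: [3, 19, 37, 38, 45]
We need the leftmost position where 9 can be inserted, i.e. the first index whose element is >= 9 (or the end of the list if none is).
Binary search with low=0, high=5 (0-based indices):
  low=0, high=5, mid=2: a[2]=37 >= 9, so high = 2
  low=0, high=2, mid=1: a[1]=19 >= 9, so high = 1
  low=0, high=1, mid=0: a[0]=3 < 9, so low = 1
Now low = high = 1, so the insertion index is 1.
Final answer: 1


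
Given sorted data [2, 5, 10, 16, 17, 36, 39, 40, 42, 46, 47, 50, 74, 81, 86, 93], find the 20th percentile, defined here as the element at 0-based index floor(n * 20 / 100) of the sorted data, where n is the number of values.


The dataset has n = 16 elements.
Index = floor(16 * 20 / 100) = floor(320 / 100) = floor(3.2) = 3
Counting from index 0 in the sorted data, the element at index 3 is 16.
Final answer: 16


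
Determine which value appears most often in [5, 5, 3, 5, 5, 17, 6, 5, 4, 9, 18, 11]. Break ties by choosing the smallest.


Count the frequency of each value:
  3 appears 1 time(s)
  4 appears 1 time(s)
  5 appears 5 time(s)
  6 appears 1 time(s)
  9 appears 1 time(s)
  11 appears 1 time(s)
  17 appears 1 time(s)
  18 appears 1 time(s)
Maximum frequency is 5.
Only 5 reaches that frequency, so it is the mode.
Final answer: 5


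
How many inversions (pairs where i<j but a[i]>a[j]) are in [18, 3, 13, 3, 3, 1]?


For each element, count the later elements that are smaller than it:
  18 (index 0): smaller elements after it = [3, 13, 3, 3, 1] -> 5
  3 (index 1): smaller elements after it = [1] -> 1
  13 (index 2): smaller elements after it = [3, 3, 1] -> 3
  3 (index 3): smaller elements after it = [1] -> 1
  3 (index 4): smaller elements after it = [1] -> 1
Total inversions = 5 + 1 + 3 + 1 + 1 = 11
Final answer: 11


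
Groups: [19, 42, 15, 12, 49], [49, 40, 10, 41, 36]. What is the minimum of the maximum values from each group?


Find max of each group:
  Group 1: [19, 42, 15, 12, 49] -> max = 49
  Group 2: [49, 40, 10, 41, 36] -> max = 49
Maxes: [49, 49]
Minimum of maxes = 49
Final answer: 49


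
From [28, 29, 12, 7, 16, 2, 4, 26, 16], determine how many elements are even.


Check each element:
  28 is even
  29 is odd
  12 is even
  7 is odd
  16 is even
  2 is even
  4 is even
  26 is even
  16 is even
Evens: [28, 12, 16, 2, 4, 26, 16]
Count of evens = 7
Final answer: 7


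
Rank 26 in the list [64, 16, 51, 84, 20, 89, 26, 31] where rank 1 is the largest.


Sort descending: [89, 84, 64, 51, 31, 26, 20, 16]
Find 26 in the sorted list.
26 is at position 6.
Final answer: 6


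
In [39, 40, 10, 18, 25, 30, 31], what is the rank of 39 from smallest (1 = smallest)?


Sort ascending: [10, 18, 25, 30, 31, 39, 40]
Find 39 in the sorted list.
39 is at position 6 (1-indexed).
Final answer: 6


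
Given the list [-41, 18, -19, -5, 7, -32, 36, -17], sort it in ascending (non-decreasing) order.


Original list: [-41, 18, -19, -5, 7, -32, 36, -17]
Repeatedly take the smallest remaining element:
  Remaining [-41, 18, -19, -5, 7, -32, 36, -17] -> smallest is -41
  Remaining [18, -19, -5, 7, -32, 36, -17] -> smallest is -32
  Remaining [18, -19, -5, 7, 36, -17] -> smallest is -19
  Remaining [18, -5, 7, 36, -17] -> smallest is -17
  Remaining [18, -5, 7, 36] -> smallest is -5
  Remaining [18, 7, 36] -> smallest is 7
  Remaining [18, 36] -> smallest is 18
  Remaining [36] -> smallest is 36
Collecting the picks in order gives the sorted list.
Final answer: [-41, -32, -19, -17, -5, 7, 18, 36]


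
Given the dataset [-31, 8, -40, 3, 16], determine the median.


First, sort the list: [-40, -31, 3, 8, 16]
The list has 5 elements (odd count).
The middle index is 2 (0-based), and the element there is 3.
Final answer: 3


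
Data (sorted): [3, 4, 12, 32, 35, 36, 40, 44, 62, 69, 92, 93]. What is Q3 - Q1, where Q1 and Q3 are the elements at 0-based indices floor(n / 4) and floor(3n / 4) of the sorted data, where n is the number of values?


The data has n = 12 elements.
Q1 index = floor(12 / 4) = floor(3) = 3; Q3 index = floor(3 * 12 / 4) = floor(9) = 9
Q1 = element at index 3 = 32
Q3 = element at index 9 = 69
IQR = 69 - 32 = 37
Final answer: 37


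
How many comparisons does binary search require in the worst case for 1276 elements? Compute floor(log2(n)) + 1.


Binary search halves the search space each step.
Maximum comparisons = floor(log2(1276)) + 1
log2(1276) = 10.3174
floor(log2(1276)) = 10, so 10 + 1 = 11
Final answer: 11


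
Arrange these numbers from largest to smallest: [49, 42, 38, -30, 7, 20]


Original list: [49, 42, 38, -30, 7, 20]
Repeatedly take the largest remaining element:
  Remaining [49, 42, 38, -30, 7, 20] -> largest is 49
  Remaining [42, 38, -30, 7, 20] -> largest is 42
  Remaining [38, -30, 7, 20] -> largest is 38
  Remaining [-30, 7, 20] -> largest is 20
  Remaining [-30, 7] -> largest is 7
  Remaining [-30] -> largest is -30
Collecting the picks in order gives the descending list.
Final answer: [49, 42, 38, 20, 7, -30]


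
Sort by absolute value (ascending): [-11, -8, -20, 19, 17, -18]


Compute absolute values:
  |-11| = 11
  |-8| = 8
  |-20| = 20
  |19| = 19
  |17| = 17
  |-18| = 18
Absolute values in increasing order: 8 < 11 < 17 < 18 < 19 < 20
Listing the original numbers in that order gives the answer.
Final answer: [-8, -11, 17, -18, 19, -20]


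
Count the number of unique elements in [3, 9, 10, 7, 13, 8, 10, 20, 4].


List all unique values:
Distinct values: [3, 4, 7, 8, 9, 10, 13, 20]
Count = 8
Final answer: 8


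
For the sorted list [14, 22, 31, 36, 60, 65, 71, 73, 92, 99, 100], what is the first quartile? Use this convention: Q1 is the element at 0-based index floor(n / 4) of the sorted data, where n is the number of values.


The list has n = 11 elements.
Q1 index = floor(11 / 4) = floor(2.75) = 2
Counting from index 0 in the sorted data, the element at index 2 is 31.
Final answer: 31


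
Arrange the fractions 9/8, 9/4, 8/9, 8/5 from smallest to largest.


Convert to decimal for comparison:
  9/8 = 1.125
  9/4 = 2.25
  8/9 = 0.8889
  8/5 = 1.6
Decimals in increasing order: 0.8889 < 1.125 < 1.6 < 2.25
Writing each back as its fraction gives the sorted order.
Final answer: 8/9, 9/8, 8/5, 9/4


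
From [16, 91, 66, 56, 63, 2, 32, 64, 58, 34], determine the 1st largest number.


Sort descending: [91, 66, 64, 63, 58, 56, 34, 32, 16, 2]
The 1st element (1-indexed) is at index 0.
Value = 91
Final answer: 91


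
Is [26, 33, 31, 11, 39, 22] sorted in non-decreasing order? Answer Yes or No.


Check consecutive pairs:
  26 <= 33? True
  33 <= 31? False
  31 <= 11? False
  11 <= 39? True
  39 <= 22? False
3 consecutive pair(s) are out of order, so the list is not sorted.
Final answer: No


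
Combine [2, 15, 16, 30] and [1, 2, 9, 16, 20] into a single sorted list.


List A: [2, 15, 16, 30]
List B: [1, 2, 9, 16, 20]
Repeatedly compare the front elements and take the smaller:
  2 vs 1 -> take 1
  2 vs 2 -> take 2
  15 vs 2 -> take 2
  15 vs 9 -> take 9
  15 vs 16 -> take 15
  16 vs 16 -> take 16
  30 vs 16 -> take 16
  30 vs 20 -> take 20
  B is exhausted; append the rest of A: [30]
Final answer: [1, 2, 2, 9, 15, 16, 16, 20, 30]


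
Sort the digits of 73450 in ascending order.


The number 73450 has digits: 7, 3, 4, 5, 0
Sorted: 0, 3, 4, 5, 7
Joining the sorted digits gives the result.
Final answer: 03457


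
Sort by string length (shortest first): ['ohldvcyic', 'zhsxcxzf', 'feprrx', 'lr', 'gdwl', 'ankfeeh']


Compute lengths:
  'ohldvcyic' has length 9
  'zhsxcxzf' has length 8
  'feprrx' has length 6
  'lr' has length 2
  'gdwl' has length 4
  'ankfeeh' has length 7
Lengths in increasing order: 2 < 4 < 6 < 7 < 8 < 9
Listing the words in that order gives the answer.
Final answer: ['lr', 'gdwl', 'feprrx', 'ankfeeh', 'zhsxcxzf', 'ohldvcyic']


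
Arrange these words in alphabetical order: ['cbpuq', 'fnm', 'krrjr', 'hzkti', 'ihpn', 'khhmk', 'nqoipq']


Compare strings character by character (the first differing letter decides):
  'cbpuq' < 'fnm' since 'c' < 'f' at position 1
  'fnm' < 'hzkti' since 'f' < 'h' at position 1
  'hzkti' < 'ihpn' since 'h' < 'i' at position 1
  'ihpn' < 'khhmk' since 'i' < 'k' at position 1
  'khhmk' < 'krrjr' since 'h' < 'r' at position 2
  'krrjr' < 'nqoipq' since 'k' < 'n' at position 1
Chaining these comparisons gives the alphabetical order.
Final answer: ['cbpuq', 'fnm', 'hzkti', 'ihpn', 'khhmk', 'krrjr', 'nqoipq']


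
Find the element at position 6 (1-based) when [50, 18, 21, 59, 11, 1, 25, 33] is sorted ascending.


Sort ascending: [1, 11, 18, 21, 25, 33, 50, 59]
The 6th element (1-indexed) is at index 5.
Value = 33
Final answer: 33


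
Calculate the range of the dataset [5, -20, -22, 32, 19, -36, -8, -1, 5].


Maximum value: 32
Minimum value: -36
Range = 32 - (-36) = 68
Final answer: 68


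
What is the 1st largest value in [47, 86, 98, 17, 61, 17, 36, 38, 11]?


Sort descending: [98, 86, 61, 47, 38, 36, 17, 17, 11]
The 1st element (1-indexed) is at index 0.
Value = 98
Final answer: 98


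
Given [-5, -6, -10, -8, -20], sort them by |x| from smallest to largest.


Compute absolute values:
  |-5| = 5
  |-6| = 6
  |-10| = 10
  |-8| = 8
  |-20| = 20
Absolute values in increasing order: 5 < 6 < 8 < 10 < 20
Listing the original numbers in that order gives the answer.
Final answer: [-5, -6, -8, -10, -20]


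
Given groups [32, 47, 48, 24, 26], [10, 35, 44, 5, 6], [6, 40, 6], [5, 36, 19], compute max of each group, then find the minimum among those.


Find max of each group:
  Group 1: [32, 47, 48, 24, 26] -> max = 48
  Group 2: [10, 35, 44, 5, 6] -> max = 44
  Group 3: [6, 40, 6] -> max = 40
  Group 4: [5, 36, 19] -> max = 36
Maxes: [48, 44, 40, 36]
Minimum of maxes = 36
Final answer: 36


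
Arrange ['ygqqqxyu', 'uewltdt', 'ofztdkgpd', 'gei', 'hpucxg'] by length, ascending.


Compute lengths:
  'ygqqqxyu' has length 8
  'uewltdt' has length 7
  'ofztdkgpd' has length 9
  'gei' has length 3
  'hpucxg' has length 6
Lengths in increasing order: 3 < 6 < 7 < 8 < 9
Listing the words in that order gives the answer.
Final answer: ['gei', 'hpucxg', 'uewltdt', 'ygqqqxyu', 'ofztdkgpd']


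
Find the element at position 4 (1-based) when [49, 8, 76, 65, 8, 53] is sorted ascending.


Sort ascending: [8, 8, 49, 53, 65, 76]
The 4th element (1-indexed) is at index 3.
Value = 53
Final answer: 53


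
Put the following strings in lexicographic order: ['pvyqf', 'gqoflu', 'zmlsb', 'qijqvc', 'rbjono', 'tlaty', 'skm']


Compare strings character by character (the first differing letter decides):
  'gqoflu' < 'pvyqf' since 'g' < 'p' at position 1
  'pvyqf' < 'qijqvc' since 'p' < 'q' at position 1
  'qijqvc' < 'rbjono' since 'q' < 'r' at position 1
  'rbjono' < 'skm' since 'r' < 's' at position 1
  'skm' < 'tlaty' since 's' < 't' at position 1
  'tlaty' < 'zmlsb' since 't' < 'z' at position 1
Chaining these comparisons gives the alphabetical order.
Final answer: ['gqoflu', 'pvyqf', 'qijqvc', 'rbjono', 'skm', 'tlaty', 'zmlsb']


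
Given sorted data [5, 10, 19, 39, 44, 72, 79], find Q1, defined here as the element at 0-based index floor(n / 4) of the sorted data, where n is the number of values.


The list has n = 7 elements.
Q1 index = floor(7 / 4) = floor(1.75) = 1
Counting from index 0 in the sorted data, the element at index 1 is 10.
Final answer: 10


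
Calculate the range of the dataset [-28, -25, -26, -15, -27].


Maximum value: -15
Minimum value: -28
Range = -15 - (-28) = 13
Final answer: 13


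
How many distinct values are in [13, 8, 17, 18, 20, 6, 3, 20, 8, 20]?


List all unique values:
Distinct values: [3, 6, 8, 13, 17, 18, 20]
Count = 7
Final answer: 7


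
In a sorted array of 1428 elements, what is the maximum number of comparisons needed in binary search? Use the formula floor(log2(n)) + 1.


Binary search halves the search space each step.
Maximum comparisons = floor(log2(1428)) + 1
log2(1428) = 10.4798
floor(log2(1428)) = 10, so 10 + 1 = 11
Final answer: 11


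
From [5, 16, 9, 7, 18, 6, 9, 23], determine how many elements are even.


Check each element:
  5 is odd
  16 is even
  9 is odd
  7 is odd
  18 is even
  6 is even
  9 is odd
  23 is odd
Evens: [16, 18, 6]
Count of evens = 3
Final answer: 3


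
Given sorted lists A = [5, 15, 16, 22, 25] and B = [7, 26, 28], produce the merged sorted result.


List A: [5, 15, 16, 22, 25]
List B: [7, 26, 28]
Repeatedly compare the front elements and take the smaller:
  5 vs 7 -> take 5
  15 vs 7 -> take 7
  15 vs 26 -> take 15
  16 vs 26 -> take 16
  22 vs 26 -> take 22
  25 vs 26 -> take 25
  A is exhausted; append the rest of B: [26, 28]
Final answer: [5, 7, 15, 16, 22, 25, 26, 28]


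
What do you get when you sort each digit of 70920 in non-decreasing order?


The number 70920 has digits: 7, 0, 9, 2, 0
Sorted: 0, 0, 2, 7, 9
Joining the sorted digits gives the result.
Final answer: 00279


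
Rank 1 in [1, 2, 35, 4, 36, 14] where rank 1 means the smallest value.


Sort ascending: [1, 2, 4, 14, 35, 36]
Find 1 in the sorted list.
1 is at position 1 (1-indexed).
Final answer: 1


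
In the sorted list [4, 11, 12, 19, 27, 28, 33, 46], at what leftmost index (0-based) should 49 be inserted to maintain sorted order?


List is sorted: [4, 11, 12, 19, 27, 28, 33, 46]
We need the leftmost position where 49 can be inserted, i.e. the first index whose element is >= 49 (or the end of the list if none is).
Binary search with low=0, high=8 (0-based indices):
  low=0, high=8, mid=4: a[4]=27 < 49, so low = 5
  low=5, high=8, mid=6: a[6]=33 < 49, so low = 7
  low=7, high=8, mid=7: a[7]=46 < 49, so low = 8
Now low = high = 8, so the insertion index is 8.
Final answer: 8


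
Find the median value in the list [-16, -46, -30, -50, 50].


First, sort the list: [-50, -46, -30, -16, 50]
The list has 5 elements (odd count).
The middle index is 2 (0-based), and the element there is -30.
Final answer: -30


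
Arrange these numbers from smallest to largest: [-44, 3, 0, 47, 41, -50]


Original list: [-44, 3, 0, 47, 41, -50]
Repeatedly take the smallest remaining element:
  Remaining [-44, 3, 0, 47, 41, -50] -> smallest is -50
  Remaining [-44, 3, 0, 47, 41] -> smallest is -44
  Remaining [3, 0, 47, 41] -> smallest is 0
  Remaining [3, 47, 41] -> smallest is 3
  Remaining [47, 41] -> smallest is 41
  Remaining [47] -> smallest is 47
Collecting the picks in order gives the sorted list.
Final answer: [-50, -44, 0, 3, 41, 47]
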